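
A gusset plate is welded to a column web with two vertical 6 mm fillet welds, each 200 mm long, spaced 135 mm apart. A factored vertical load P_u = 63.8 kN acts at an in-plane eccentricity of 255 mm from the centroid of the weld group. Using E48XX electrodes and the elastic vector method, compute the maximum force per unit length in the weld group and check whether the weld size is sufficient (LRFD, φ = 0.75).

f_max ≈ 723 N/mm; adequate

E48XX → F_EXX = 480 MPa.
Total weld length L_w = 400 mm. Treat welds as unit-width lines.
Polar moment about centroid: J = 2[d³/12 + d(b/2)²] = 2[200³/12 + 200×67.5²] = 3156000 mm³.
Direct shear f_v = P/L_w = 63.8×10³ / 400 = 159.5 N/mm (vertical).
Torsion M = P·e = 63.8×10³ × 255 = 16269000 N·mm.
Critical point at (x, y) = (67.5, 100) from centroid. f_tx = M·y/J = 515.5 N/mm; f_ty = M·x/J = 348 N/mm.
Resultant f_max = √[f_tx² + (f_v + f_ty)²] = √[515.5² + (159.5 + 348)²] = 723.4 N/mm.
Capacity per unit length: φr_n = 0.75 × 0.6 × 480 × (0.707 × 6) = 916.3 N/mm.
723.4 ≤ 916.3 → adequate.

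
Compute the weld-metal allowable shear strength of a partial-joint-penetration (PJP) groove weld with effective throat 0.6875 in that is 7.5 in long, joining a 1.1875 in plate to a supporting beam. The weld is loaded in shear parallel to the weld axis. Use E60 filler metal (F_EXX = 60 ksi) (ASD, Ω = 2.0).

Effective throat (given) t_e = 0.6875 in.
A_we = 0.6875 × 7.5 = 5.156 in².
F_nw = 0.6 F_EXX = 36 ksi.
R_n/Ω = (36 × 5.156) / 2.0 = 92.81 kips.

R_n/Ω ≈ 92.8 kips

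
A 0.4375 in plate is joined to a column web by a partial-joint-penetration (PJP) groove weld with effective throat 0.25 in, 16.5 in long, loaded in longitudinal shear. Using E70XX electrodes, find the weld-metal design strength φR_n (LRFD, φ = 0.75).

E70XX → F_EXX = 70 ksi.
Effective throat (given) t_e = 0.25 in.
A_we = 0.25 × 16.5 = 4.125 in².
F_nw = 0.6 F_EXX = 42 ksi.
φR_n = 0.75 × 42 × 4.125 = 129.9 kip.

φR_n ≈ 130 kip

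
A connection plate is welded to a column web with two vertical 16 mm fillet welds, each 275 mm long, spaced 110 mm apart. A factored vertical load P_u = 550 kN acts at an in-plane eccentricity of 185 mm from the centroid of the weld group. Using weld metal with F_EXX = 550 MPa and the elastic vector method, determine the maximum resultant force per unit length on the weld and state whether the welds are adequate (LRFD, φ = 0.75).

f_max ≈ 3440 N/mm; NOT adequate

Total weld length L_w = 550 mm. Treat welds as unit-width lines.
Polar moment about centroid: J = 2[d³/12 + d(b/2)²] = 2[275³/12 + 275×55²] = 5130000 mm³.
Direct shear f_v = P/L_w = 550×10³ / 550 = 1000 N/mm (vertical).
Torsion M = P·e = 550×10³ × 185 = 101750000 N·mm.
Critical point at (x, y) = (55, 137.5) from centroid. f_tx = M·y/J = 2727 N/mm; f_ty = M·x/J = 1091 N/mm.
Resultant f_max = √[f_tx² + (f_v + f_ty)²] = √[2727² + (1000 + 1091)²] = 3437 N/mm.
Capacity per unit length: φr_n = 0.75 × 0.6 × 550 × (0.707 × 16) = 2800 N/mm.
3437 > 2800 → NOT adequate.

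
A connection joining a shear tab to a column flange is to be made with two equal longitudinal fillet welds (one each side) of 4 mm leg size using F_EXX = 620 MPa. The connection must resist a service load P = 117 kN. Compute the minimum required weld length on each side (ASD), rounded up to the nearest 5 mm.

L = 115 mm on each side

Throat t_e = 0.707 × 4 = 2.828 mm.
r_n/Ω = (0.6 × 620 × 2.828) / 2.0 = 526 N/mm = 0.526 kN/mm.
L_req = P / (r_n/Ω) = 117 / 0.526 = 222.4 mm total.
Per side: 222.4 / 2 = 111.2 mm.
Round up → use L = 115 mm on each side.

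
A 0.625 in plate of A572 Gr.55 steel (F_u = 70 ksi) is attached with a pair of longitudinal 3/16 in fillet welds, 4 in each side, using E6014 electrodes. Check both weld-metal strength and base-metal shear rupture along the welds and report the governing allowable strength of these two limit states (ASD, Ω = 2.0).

E60XX → F_EXX = 60 ksi.
t_e = 0.707 × 0.1875 = 0.1326 in; L = 8 in.
Weld metal: R_n/Ω = (1/2.0) × 0.6 × 60 × 0.1326 × 8 = 19.09 kip.
Base metal (shear rupture): R_n/Ω = (1/2.0) × 0.6 × 70 × 0.625 × 8 = 105 kip.
Governing: weld metal.

R_n/Ω ≈ 19.1 kip (weld metal governs)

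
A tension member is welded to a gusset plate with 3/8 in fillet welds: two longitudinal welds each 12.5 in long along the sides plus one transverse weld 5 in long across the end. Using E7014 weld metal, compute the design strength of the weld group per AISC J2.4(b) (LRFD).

φR_n ≈ 251 kips

E70XX → F_EXX = 70 ksi.
t_e = 0.707 × 0.375 = 0.2651 in.
R_nwl = 0.6 × 70 × 0.2651 × 25 = 278.4 kips (longitudinal, 2 welds).
R_nwt = 0.6 × 70 × 0.2651 × 5 = 55.68 kips (transverse, base value).
(i) R_nwl + R_nwt = 334.1 kips; (ii) 0.85 R_nwl + 1.5 R_nwt = 320.1 kips.
R_n = max = 334.1 kips [governs: (i)]; φR_n = 250.5 kips.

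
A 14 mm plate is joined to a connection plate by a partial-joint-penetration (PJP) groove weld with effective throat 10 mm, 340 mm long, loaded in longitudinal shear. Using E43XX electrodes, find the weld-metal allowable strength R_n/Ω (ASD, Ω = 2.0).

E43XX → F_EXX = 430 MPa.
Effective throat (given) t_e = 10 mm.
A_we = 10 × 340 = 3400 mm².
F_nw = 0.6 F_EXX = 258 MPa.
R_n/Ω = (258 × 3400) / 2.0 × 10⁻³ = 438.6 kN.

R_n/Ω ≈ 439 kN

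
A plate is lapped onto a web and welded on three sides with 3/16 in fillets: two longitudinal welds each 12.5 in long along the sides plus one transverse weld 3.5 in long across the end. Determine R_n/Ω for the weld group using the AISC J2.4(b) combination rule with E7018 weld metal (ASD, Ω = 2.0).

E70XX → F_EXX = 70 ksi.
t_e = 0.707 × 0.1875 = 0.1326 in.
R_nwl = 0.6 × 70 × 0.1326 × 25 = 139.2 kips (longitudinal, 2 welds).
R_nwt = 0.6 × 70 × 0.1326 × 3.5 = 19.49 kips (transverse, base value).
(i) R_nwl + R_nwt = 158.7 kips; (ii) 0.85 R_nwl + 1.5 R_nwt = 147.5 kips.
R_n = max = 158.7 kips [governs: (i)]; R_n/Ω = 79.34 kips.

R_n/Ω ≈ 79.3 kips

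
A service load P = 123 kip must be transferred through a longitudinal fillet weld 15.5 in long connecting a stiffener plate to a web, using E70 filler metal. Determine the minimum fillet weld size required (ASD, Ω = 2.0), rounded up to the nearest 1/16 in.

w = 9/16 in

E70XX → F_EXX = 70 ksi.
Total weld length L = 15.5 in.
Required throat t_e = P × Ω / (0.6 F_EXX × L) = 123 × 2.0 / (0.6 × 70 × 15.5) = 0.3779 in.
Required leg w = t_e / 0.707 = 0.5345 in → use 9/16 in.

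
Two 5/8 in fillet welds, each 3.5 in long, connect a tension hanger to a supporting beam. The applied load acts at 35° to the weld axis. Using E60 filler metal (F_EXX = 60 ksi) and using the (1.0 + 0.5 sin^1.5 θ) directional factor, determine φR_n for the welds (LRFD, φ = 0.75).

φR_n ≈ 102 kips

t_e = 0.707 × 0.625 = 0.4419 in; A_we = 0.4419 × 7 = 3.093 in².
Directional factor: 1.0 + 0.5 sin^1.5(35°) = 1.217.
F_nw = 0.6 × 60 × 1.217 = 43.82 ksi.
φR_n = 0.75 × 43.82 × 3.093 = 101.7 kips.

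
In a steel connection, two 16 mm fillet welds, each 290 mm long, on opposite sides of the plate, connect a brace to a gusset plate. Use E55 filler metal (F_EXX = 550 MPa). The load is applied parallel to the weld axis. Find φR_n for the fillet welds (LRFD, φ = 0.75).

Effective throat t_e = 0.707 × 16 = 11.31 mm.
Total length L = 580 mm; A_we = 11.31 × 580 = 6561 mm².
F_nw = 0.6 F_EXX = 0.6 × 550 = 330 MPa.
φR_n = 0.75 × 330 × 6561 × 10⁻³ = 1624 kN.

φR_n ≈ 1620 kN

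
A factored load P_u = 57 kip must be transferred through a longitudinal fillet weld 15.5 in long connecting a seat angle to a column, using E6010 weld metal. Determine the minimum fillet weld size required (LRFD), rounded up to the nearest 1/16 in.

w = 1/4 in

E60XX → F_EXX = 60 ksi.
Total weld length L = 15.5 in.
Required throat t_e = P_u / (φ × 0.6 F_EXX × L) = 57 / (0.75 × 0.6 × 60 × 15.5) = 0.1362 in.
Required leg w = t_e / 0.707 = 0.1926 in → use 1/4 in.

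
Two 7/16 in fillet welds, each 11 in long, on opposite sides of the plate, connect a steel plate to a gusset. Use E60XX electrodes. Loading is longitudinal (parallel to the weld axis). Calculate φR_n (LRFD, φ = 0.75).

E60XX → F_EXX = 60 ksi.
Effective throat t_e = 0.707 × 0.4375 = 0.3093 in.
Total length L = 22 in; A_we = 0.3093 × 22 = 6.805 in².
F_nw = 0.6 F_EXX = 0.6 × 60 = 36 ksi.
φR_n = 0.75 × 36 × 6.805 = 183.7 kip.

φR_n ≈ 184 kip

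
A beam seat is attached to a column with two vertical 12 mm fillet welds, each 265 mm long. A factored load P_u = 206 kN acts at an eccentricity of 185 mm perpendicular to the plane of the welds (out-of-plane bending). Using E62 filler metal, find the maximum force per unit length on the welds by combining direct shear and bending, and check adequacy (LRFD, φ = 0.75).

E62XX → F_EXX = 620 MPa.
L_w = 2 × 265 = 530 mm; section modulus (unit throat) S = 2 × L²/6 = 23410 mm².
Direct shear f_v = P/L_w = 206×10³/530 = 388.7 N/mm.
Moment M = P × e = 206×10³ × 185 = 38110000 N·mm; bending f_b = M/S = 1628 N/mm.
f_max = √(f_v² + f_b²) = √(388.7² + 1628²) = 1674 N/mm.
φr_n = 0.75 × 0.6 × 620 × (0.707 × 12) = 2367 N/mm → adequate.

f_max ≈ 1670 N/mm; adequate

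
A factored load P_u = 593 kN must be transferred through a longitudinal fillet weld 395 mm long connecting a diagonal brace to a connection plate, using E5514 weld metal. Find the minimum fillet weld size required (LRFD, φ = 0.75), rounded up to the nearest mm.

E55XX → F_EXX = 550 MPa.
Total weld length L = 395 mm.
Required throat t_e = P_u / (φ × 0.6 F_EXX × L) = 593 / (0.75 × 0.6 × 550 × 395 × 10⁻³) = 6.066 mm.
Required leg w = t_e / 0.707 = 8.58 mm → use 9 mm.

w = 9 mm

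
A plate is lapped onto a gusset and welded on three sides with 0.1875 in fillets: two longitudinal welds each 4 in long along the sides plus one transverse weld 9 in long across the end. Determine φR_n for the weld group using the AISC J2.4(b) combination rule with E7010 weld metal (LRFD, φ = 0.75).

E70XX → F_EXX = 70 ksi.
t_e = 0.707 × 0.1875 = 0.1326 in.
R_nwl = 0.6 × 70 × 0.1326 × 8 = 44.54 kips (longitudinal, 2 welds).
R_nwt = 0.6 × 70 × 0.1326 × 9 = 50.11 kips (transverse, base value).
(i) R_nwl + R_nwt = 94.65 kips; (ii) 0.85 R_nwl + 1.5 R_nwt = 113 kips.
R_n = max = 113 kips [governs: (ii)]; φR_n = 84.77 kips.

φR_n ≈ 84.8 kips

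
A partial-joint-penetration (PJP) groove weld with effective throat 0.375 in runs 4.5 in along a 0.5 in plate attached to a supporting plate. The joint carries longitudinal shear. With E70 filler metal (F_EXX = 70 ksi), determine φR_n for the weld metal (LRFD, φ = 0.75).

φR_n ≈ 53.2 kip

Effective throat (given) t_e = 0.375 in.
A_we = 0.375 × 4.5 = 1.688 in².
F_nw = 0.6 F_EXX = 42 ksi.
φR_n = 0.75 × 42 × 1.688 = 53.16 kip.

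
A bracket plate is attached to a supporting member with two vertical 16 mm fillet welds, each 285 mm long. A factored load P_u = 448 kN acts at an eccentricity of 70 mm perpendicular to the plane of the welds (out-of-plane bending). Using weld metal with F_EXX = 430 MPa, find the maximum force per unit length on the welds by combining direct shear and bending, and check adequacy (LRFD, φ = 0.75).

f_max ≈ 1400 N/mm; adequate

L_w = 2 × 285 = 570 mm; section modulus (unit throat) S = 2 × L²/6 = 27080 mm².
Direct shear f_v = P/L_w = 448×10³/570 = 786 N/mm.
Moment M = P × e = 448×10³ × 70 = 31360000 N·mm; bending f_b = M/S = 1158 N/mm.
f_max = √(f_v² + f_b²) = √(786² + 1158²) = 1400 N/mm.
φr_n = 0.75 × 0.6 × 430 × (0.707 × 16) = 2189 N/mm → adequate.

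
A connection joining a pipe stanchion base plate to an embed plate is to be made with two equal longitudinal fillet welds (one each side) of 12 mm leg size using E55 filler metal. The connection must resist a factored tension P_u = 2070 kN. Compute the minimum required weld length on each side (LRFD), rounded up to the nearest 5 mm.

L = 495 mm on each side

E55XX → F_EXX = 550 MPa.
Throat t_e = 0.707 × 12 = 8.484 mm.
φr_n = 0.75 × 0.6 × 550 × 8.484 × 10⁻³ = 2.1 kN/mm.
L_req = P_u / φr_n = 2070 / 2.1 = 985.8 mm total.
Per side: 985.8 / 2 = 492.9 mm.
Round up → use L = 495 mm on each side.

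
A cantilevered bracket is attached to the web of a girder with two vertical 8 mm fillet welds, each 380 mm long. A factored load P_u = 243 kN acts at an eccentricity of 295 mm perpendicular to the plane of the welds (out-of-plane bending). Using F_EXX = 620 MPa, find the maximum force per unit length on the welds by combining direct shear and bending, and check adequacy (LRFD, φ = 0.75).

L_w = 2 × 380 = 760 mm; section modulus (unit throat) S = 2 × L²/6 = 48130 mm².
Direct shear f_v = P/L_w = 243×10³/760 = 319.7 N/mm.
Moment M = P × e = 243×10³ × 295 = 71685000 N·mm; bending f_b = M/S = 1489 N/mm.
f_max = √(f_v² + f_b²) = √(319.7² + 1489²) = 1523 N/mm.
φr_n = 0.75 × 0.6 × 620 × (0.707 × 8) = 1578 N/mm → adequate.

f_max ≈ 1520 N/mm; adequate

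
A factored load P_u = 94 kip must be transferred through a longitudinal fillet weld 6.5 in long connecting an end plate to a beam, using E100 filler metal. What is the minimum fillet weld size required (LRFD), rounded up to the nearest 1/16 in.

E100XX → F_EXX = 100 ksi.
Total weld length L = 6.5 in.
Required throat t_e = P_u / (φ × 0.6 F_EXX × L) = 94 / (0.75 × 0.6 × 100 × 6.5) = 0.3214 in.
Required leg w = t_e / 0.707 = 0.4546 in → use 1/2 in.

w = 1/2 in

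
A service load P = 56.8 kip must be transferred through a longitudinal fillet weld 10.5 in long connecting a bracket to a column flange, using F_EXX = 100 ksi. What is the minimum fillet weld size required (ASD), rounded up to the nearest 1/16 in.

Total weld length L = 10.5 in.
Required throat t_e = P × Ω / (0.6 F_EXX × L) = 56.8 × 2.0 / (0.6 × 100 × 10.5) = 0.1803 in.
Required leg w = t_e / 0.707 = 0.255 in → use 5/16 in.

w = 5/16 in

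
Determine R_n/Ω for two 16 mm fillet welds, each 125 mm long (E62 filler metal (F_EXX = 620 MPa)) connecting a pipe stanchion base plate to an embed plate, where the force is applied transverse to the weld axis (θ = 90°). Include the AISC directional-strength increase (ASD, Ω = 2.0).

R_n/Ω ≈ 789 kN

t_e = 0.707 × 16 = 11.31 mm; A_we = 11.31 × 250 = 2828 mm².
Directional factor: 1.0 + 0.5 sin^1.5(90°) = 1.5.
F_nw = 0.6 × 620 × 1.5 = 558 MPa.
R_n/Ω = (558 × 2828) / 2.0 × 10⁻³ = 789 kN.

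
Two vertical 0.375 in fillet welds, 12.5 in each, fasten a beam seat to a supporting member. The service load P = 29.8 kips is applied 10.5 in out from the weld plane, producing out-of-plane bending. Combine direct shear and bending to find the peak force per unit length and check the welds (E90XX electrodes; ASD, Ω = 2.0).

f_max ≈ 6.12 kip/in; adequate

E90XX → F_EXX = 90 ksi.
L_w = 2 × 12.5 = 25 in; section modulus (unit throat) S = 2 × L²/6 = 52.08 in².
Direct shear f_v = P/L_w = 29.8/25 = 1.192 kip/in.
Moment M = P × e = 29.8 × 10.5 = 312.9 kip·in; bending f_b = M/S = 6.008 kip/in.
f_max = √(f_v² + f_b²) = √(1.192² + 6.008²) = 6.125 kip/in.
r_n/Ω = (1/2.0) × 0.6 × 90 × (0.707 × 0.375) = 7.158 kip/in → adequate.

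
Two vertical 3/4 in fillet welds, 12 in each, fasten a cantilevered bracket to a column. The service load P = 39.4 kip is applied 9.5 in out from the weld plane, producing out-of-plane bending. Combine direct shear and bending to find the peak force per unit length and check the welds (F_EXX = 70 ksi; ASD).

f_max ≈ 7.97 kip/in; adequate

L_w = 2 × 12 = 24 in; section modulus (unit throat) S = 2 × L²/6 = 48 in².
Direct shear f_v = P/L_w = 39.4/24 = 1.642 kip/in.
Moment M = P × e = 39.4 × 9.5 = 374.3 kip·in; bending f_b = M/S = 7.798 kip/in.
f_max = √(f_v² + f_b²) = √(1.642² + 7.798²) = 7.969 kip/in.
r_n/Ω = (1/2.0) × 0.6 × 70 × (0.707 × 0.75) = 11.14 kip/in → adequate.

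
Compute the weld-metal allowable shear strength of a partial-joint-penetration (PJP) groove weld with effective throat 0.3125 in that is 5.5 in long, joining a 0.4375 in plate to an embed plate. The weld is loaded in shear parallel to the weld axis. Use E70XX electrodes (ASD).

E70XX → F_EXX = 70 ksi.
Effective throat (given) t_e = 0.3125 in.
A_we = 0.3125 × 5.5 = 1.719 in².
F_nw = 0.6 F_EXX = 42 ksi.
R_n/Ω = (42 × 1.719) / 2.0 = 36.09 kips.

R_n/Ω ≈ 36.1 kips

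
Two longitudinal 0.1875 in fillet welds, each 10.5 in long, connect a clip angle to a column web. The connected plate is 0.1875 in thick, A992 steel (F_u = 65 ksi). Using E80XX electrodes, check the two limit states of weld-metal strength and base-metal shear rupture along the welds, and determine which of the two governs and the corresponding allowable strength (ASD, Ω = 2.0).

R_n/Ω ≈ 66.8 kips (weld metal governs)

E80XX → F_EXX = 80 ksi.
t_e = 0.707 × 0.1875 = 0.1326 in; L = 21 in.
Weld metal: R_n/Ω = (1/2.0) × 0.6 × 80 × 0.1326 × 21 = 66.81 kips.
Base metal (shear rupture): R_n/Ω = (1/2.0) × 0.6 × 65 × 0.1875 × 21 = 76.78 kips.
Governing: weld metal.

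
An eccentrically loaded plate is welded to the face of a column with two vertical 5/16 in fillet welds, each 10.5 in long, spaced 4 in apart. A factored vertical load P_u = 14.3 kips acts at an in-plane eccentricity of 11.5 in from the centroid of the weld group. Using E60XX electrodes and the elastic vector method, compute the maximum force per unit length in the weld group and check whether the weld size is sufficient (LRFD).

f_max ≈ 3.63 kip/in; adequate

E60XX → F_EXX = 60 ksi.
Total weld length L_w = 21 in. Treat welds as unit-width lines.
Polar moment about centroid: J = 2[d³/12 + d(b/2)²] = 2[10.5³/12 + 10.5×2²] = 276.9 in³.
Direct shear f_v = P/L_w = 14.3 / 21 = 0.681 kip/in (vertical).
Torsion M = P·e = 14.3 × 11.5 = 164.45 kip·in.
Critical point at (x, y) = (2, 5.25) from centroid. f_tx = M·y/J = 3.118 kip/in; f_ty = M·x/J = 1.188 kip/in.
Resultant f_max = √[f_tx² + (f_v + f_ty)²] = √[3.118² + (0.681 + 1.188)²] = 3.635 kip/in.
Capacity per unit length: φr_n = 0.75 × 0.6 × 60 × (0.707 × 0.3125) = 5.965 kip/in.
3.635 ≤ 5.965 → adequate.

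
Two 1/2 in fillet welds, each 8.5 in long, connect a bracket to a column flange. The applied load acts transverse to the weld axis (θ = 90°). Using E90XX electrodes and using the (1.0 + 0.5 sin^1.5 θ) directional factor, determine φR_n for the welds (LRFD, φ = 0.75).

φR_n ≈ 365 kip

E90XX → F_EXX = 90 ksi.
t_e = 0.707 × 0.5 = 0.3535 in; A_we = 0.3535 × 17 = 6.01 in².
Directional factor: 1.0 + 0.5 sin^1.5(90°) = 1.5.
F_nw = 0.6 × 90 × 1.5 = 81 ksi.
φR_n = 0.75 × 81 × 6.01 = 365.1 kip.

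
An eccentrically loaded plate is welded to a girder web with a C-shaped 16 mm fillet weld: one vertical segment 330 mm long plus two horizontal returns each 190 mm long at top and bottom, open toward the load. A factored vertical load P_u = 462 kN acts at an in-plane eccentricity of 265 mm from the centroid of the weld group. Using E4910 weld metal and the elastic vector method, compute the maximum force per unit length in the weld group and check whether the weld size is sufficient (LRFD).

E49XX → F_EXX = 490 MPa.
Total weld length L_w = 710 mm. Treat welds as unit-width lines.
Centroid: x̄ = 2×190×95 / 710 = 50.85 mm from the vertical weld.
Polar moment about centroid: J = I_x + I_y = [330³/12 + 2×190×165²] + [330×50.85² + 2(190³/12 + 190×44.15²)] = 16080000 mm³.
Direct shear f_v = P/L_w = 462×10³ / 710 = 650.7 N/mm (vertical).
Torsion M = P·e = 462×10³ × 265 = 122430000 N·mm.
Critical point at (x, y) = (139.2, 165) from centroid. f_tx = M·y/J = 1256 N/mm; f_ty = M·x/J = 1060 N/mm.
Resultant f_max = √[f_tx² + (f_v + f_ty)²] = √[1256² + (650.7 + 1060)²] = 2122 N/mm.
Capacity per unit length: φr_n = 0.75 × 0.6 × 490 × (0.707 × 16) = 2494 N/mm.
2122 ≤ 2494 → adequate.

f_max ≈ 2120 N/mm; adequate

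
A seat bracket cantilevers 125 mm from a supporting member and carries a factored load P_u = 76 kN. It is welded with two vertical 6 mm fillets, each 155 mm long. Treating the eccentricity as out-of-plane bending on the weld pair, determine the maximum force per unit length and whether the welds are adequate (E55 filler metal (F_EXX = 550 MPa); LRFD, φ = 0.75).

L_w = 2 × 155 = 310 mm; section modulus (unit throat) S = 2 × L²/6 = 8008 mm².
Direct shear f_v = P/L_w = 76×10³/310 = 245.2 N/mm.
Moment M = P × e = 76×10³ × 125 = 9500000 N·mm; bending f_b = M/S = 1186 N/mm.
f_max = √(f_v² + f_b²) = √(245.2² + 1186²) = 1211 N/mm.
φr_n = 0.75 × 0.6 × 550 × (0.707 × 6) = 1050 N/mm → NOT adequate.

f_max ≈ 1210 N/mm; NOT adequate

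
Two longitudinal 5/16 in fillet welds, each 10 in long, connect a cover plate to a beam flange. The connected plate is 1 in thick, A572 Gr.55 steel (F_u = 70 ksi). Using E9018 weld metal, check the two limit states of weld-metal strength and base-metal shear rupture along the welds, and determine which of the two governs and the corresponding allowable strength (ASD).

E90XX → F_EXX = 90 ksi.
t_e = 0.707 × 0.3125 = 0.2209 in; L = 20 in.
Weld metal: R_n/Ω = (1/2.0) × 0.6 × 90 × 0.2209 × 20 = 119.3 kip.
Base metal (shear rupture): R_n/Ω = (1/2.0) × 0.6 × 70 × 1 × 20 = 420 kip.
Governing: weld metal.

R_n/Ω ≈ 119 kip (weld metal governs)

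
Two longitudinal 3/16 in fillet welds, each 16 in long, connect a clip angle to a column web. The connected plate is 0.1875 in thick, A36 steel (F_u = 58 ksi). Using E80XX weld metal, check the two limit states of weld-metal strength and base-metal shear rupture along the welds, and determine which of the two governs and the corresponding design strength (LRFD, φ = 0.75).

E80XX → F_EXX = 80 ksi.
t_e = 0.707 × 0.1875 = 0.1326 in; L = 32 in.
Weld metal: φR_n = 0.75 × 0.6 × 80 × 0.1326 × 32 = 152.7 kip.
Base metal (shear rupture): φR_n = 0.75 × 0.6 × 58 × 0.1875 × 32 = 156.6 kip.
Governing: weld metal.

φR_n ≈ 153 kip (weld metal governs)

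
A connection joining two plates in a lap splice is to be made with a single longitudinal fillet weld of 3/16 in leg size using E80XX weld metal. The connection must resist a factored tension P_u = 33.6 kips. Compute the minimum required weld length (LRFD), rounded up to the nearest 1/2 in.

L = 7.5 in

E80XX → F_EXX = 80 ksi.
Throat t_e = 0.707 × 0.1875 = 0.1326 in.
φr_n = 0.75 × 0.6 × 80 × 0.1326 = 4.772 kips/in.
L_req = P_u / φr_n = 33.6 / 4.772 = 7.041 in total.
Round up → use L = 7.5 in.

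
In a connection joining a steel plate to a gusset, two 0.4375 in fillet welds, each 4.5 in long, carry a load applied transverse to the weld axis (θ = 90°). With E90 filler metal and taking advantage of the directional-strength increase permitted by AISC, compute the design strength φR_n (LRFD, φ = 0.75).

φR_n ≈ 169 kips

E90XX → F_EXX = 90 ksi.
t_e = 0.707 × 0.4375 = 0.3093 in; A_we = 0.3093 × 9 = 2.784 in².
Directional factor: 1.0 + 0.5 sin^1.5(90°) = 1.5.
F_nw = 0.6 × 90 × 1.5 = 81 ksi.
φR_n = 0.75 × 81 × 2.784 = 169.1 kips.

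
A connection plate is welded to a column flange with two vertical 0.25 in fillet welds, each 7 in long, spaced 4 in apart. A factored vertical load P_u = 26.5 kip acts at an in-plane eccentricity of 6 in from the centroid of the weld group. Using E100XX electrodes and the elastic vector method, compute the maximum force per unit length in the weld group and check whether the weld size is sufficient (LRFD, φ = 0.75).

f_max ≈ 6.8 kip/in; adequate

E100XX → F_EXX = 100 ksi.
Total weld length L_w = 14 in. Treat welds as unit-width lines.
Polar moment about centroid: J = 2[d³/12 + d(b/2)²] = 2[7³/12 + 7×2²] = 113.2 in³.
Direct shear f_v = P/L_w = 26.5 / 14 = 1.893 kip/in (vertical).
Torsion M = P·e = 26.5 × 6 = 159 kip·in.
Critical point at (x, y) = (2, 3.5) from centroid. f_tx = M·y/J = 4.918 kip/in; f_ty = M·x/J = 2.81 kip/in.
Resultant f_max = √[f_tx² + (f_v + f_ty)²] = √[4.918² + (1.893 + 2.81)²] = 6.804 kip/in.
Capacity per unit length: φr_n = 0.75 × 0.6 × 100 × (0.707 × 0.25) = 7.954 kip/in.
6.804 ≤ 7.954 → adequate.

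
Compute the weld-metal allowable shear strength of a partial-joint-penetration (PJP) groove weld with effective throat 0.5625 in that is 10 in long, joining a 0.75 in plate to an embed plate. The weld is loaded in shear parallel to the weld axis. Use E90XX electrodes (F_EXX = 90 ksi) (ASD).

Effective throat (given) t_e = 0.5625 in.
A_we = 0.5625 × 10 = 5.625 in².
F_nw = 0.6 F_EXX = 54 ksi.
R_n/Ω = (54 × 5.625) / 2.0 = 151.9 kip.

R_n/Ω ≈ 152 kip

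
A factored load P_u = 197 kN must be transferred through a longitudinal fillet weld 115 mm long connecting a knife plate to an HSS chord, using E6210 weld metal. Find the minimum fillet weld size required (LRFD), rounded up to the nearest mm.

w = 9 mm

E62XX → F_EXX = 620 MPa.
Total weld length L = 115 mm.
Required throat t_e = P_u / (φ × 0.6 F_EXX × L) = 197 / (0.75 × 0.6 × 620 × 115 × 10⁻³) = 6.14 mm.
Required leg w = t_e / 0.707 = 8.684 mm → use 9 mm.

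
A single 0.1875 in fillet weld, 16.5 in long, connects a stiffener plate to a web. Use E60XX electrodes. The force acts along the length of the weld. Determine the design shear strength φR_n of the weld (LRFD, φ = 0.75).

E60XX → F_EXX = 60 ksi.
Effective throat t_e = 0.707 × 0.1875 = 0.1326 in.
Total length L = 16.5 in; A_we = 0.1326 × 16.5 = 2.187 in².
F_nw = 0.6 F_EXX = 0.6 × 60 = 36 ksi.
φR_n = 0.75 × 36 × 2.187 = 59.06 kips.

φR_n ≈ 59.1 kips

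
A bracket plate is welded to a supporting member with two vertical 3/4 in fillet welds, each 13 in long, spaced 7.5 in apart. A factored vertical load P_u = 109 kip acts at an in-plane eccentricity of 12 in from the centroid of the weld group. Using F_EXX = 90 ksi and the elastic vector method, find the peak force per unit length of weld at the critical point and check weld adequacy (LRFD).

Total weld length L_w = 26 in. Treat welds as unit-width lines.
Polar moment about centroid: J = 2[d³/12 + d(b/2)²] = 2[13³/12 + 13×3.75²] = 731.8 in³.
Direct shear f_v = P/L_w = 109 / 26 = 4.192 kip/in (vertical).
Torsion M = P·e = 109 × 12 = 1308 kip·in.
Critical point at (x, y) = (3.75, 6.5) from centroid. f_tx = M·y/J = 11.62 kip/in; f_ty = M·x/J = 6.703 kip/in.
Resultant f_max = √[f_tx² + (f_v + f_ty)²] = √[11.62² + (4.192 + 6.703)²] = 15.93 kip/in.
Capacity per unit length: φr_n = 0.75 × 0.6 × 90 × (0.707 × 0.75) = 21.48 kip/in.
15.93 ≤ 21.48 → adequate.

f_max ≈ 15.9 kip/in; adequate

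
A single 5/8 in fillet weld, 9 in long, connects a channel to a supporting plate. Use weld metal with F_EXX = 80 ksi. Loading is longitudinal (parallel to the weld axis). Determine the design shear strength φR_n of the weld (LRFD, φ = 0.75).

Effective throat t_e = 0.707 × 0.625 = 0.4419 in.
Total length L = 9 in; A_we = 0.4419 × 9 = 3.977 in².
F_nw = 0.6 F_EXX = 0.6 × 80 = 48 ksi.
φR_n = 0.75 × 48 × 3.977 = 143.2 kips.

φR_n ≈ 143 kips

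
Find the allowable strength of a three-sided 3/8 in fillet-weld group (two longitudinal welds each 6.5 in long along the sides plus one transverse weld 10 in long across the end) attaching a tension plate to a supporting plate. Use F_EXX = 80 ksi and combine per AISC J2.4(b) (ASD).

R_n/Ω ≈ 166 kip

t_e = 0.707 × 0.375 = 0.2651 in.
R_nwl = 0.6 × 80 × 0.2651 × 13 = 165.4 kip (longitudinal, 2 welds).
R_nwt = 0.6 × 80 × 0.2651 × 10 = 127.3 kip (transverse, base value).
(i) R_nwl + R_nwt = 292.7 kip; (ii) 0.85 R_nwl + 1.5 R_nwt = 331.5 kip.
R_n = max = 331.5 kip [governs: (ii)]; R_n/Ω = 165.8 kip.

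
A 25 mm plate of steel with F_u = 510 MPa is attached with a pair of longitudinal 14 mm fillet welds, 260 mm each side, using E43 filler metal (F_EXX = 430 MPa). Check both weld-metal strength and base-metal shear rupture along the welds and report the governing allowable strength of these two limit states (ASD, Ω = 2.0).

R_n/Ω ≈ 664 kN (weld metal governs)

t_e = 0.707 × 14 = 9.898 mm; L = 520 mm.
Weld metal: R_n/Ω = (1/2.0) × 0.6 × 430 × 9.898 × 520 × 10⁻³ = 664 kN.
Base metal (shear rupture): R_n/Ω = (1/2.0) × 0.6 × 510 × 25 × 520 × 10⁻³ = 1989 kN.
Governing: weld metal.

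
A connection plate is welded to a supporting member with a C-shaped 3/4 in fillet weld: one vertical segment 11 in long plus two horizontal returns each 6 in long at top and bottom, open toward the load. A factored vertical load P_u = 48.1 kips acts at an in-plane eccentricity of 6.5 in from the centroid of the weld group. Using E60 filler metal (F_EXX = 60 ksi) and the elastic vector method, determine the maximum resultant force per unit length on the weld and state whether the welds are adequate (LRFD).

f_max ≈ 5.49 kip/in; adequate

Total weld length L_w = 23 in. Treat welds as unit-width lines.
Centroid: x̄ = 2×6×3 / 23 = 1.565 in from the vertical weld.
Polar moment about centroid: J = I_x + I_y = [11³/12 + 2×6×5.5²] + [11×1.565² + 2(6³/12 + 6×1.435²)] = 561.6 in³.
Direct shear f_v = P/L_w = 48.1 / 23 = 2.091 kip/in (vertical).
Torsion M = P·e = 48.1 × 6.5 = 312.65 kip·in.
Critical point at (x, y) = (4.435, 5.5) from centroid. f_tx = M·y/J = 3.062 kip/in; f_ty = M·x/J = 2.469 kip/in.
Resultant f_max = √[f_tx² + (f_v + f_ty)²] = √[3.062² + (2.091 + 2.469)²] = 5.493 kip/in.
Capacity per unit length: φr_n = 0.75 × 0.6 × 60 × (0.707 × 0.75) = 14.32 kip/in.
5.493 ≤ 14.32 → adequate.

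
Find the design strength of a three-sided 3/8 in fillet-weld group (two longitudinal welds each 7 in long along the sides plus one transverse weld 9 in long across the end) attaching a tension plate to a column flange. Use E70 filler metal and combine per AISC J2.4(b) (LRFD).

φR_n ≈ 212 kips

E70XX → F_EXX = 70 ksi.
t_e = 0.707 × 0.375 = 0.2651 in.
R_nwl = 0.6 × 70 × 0.2651 × 14 = 155.9 kips (longitudinal, 2 welds).
R_nwt = 0.6 × 70 × 0.2651 × 9 = 100.2 kips (transverse, base value).
(i) R_nwl + R_nwt = 256.1 kips; (ii) 0.85 R_nwl + 1.5 R_nwt = 282.8 kips.
R_n = max = 282.8 kips [governs: (ii)]; φR_n = 212.1 kips.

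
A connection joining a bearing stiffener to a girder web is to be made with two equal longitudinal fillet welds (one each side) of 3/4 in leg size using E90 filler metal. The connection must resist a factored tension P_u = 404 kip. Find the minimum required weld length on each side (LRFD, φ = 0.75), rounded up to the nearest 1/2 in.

L = 9.5 in on each side

E90XX → F_EXX = 90 ksi.
Throat t_e = 0.707 × 0.75 = 0.5302 in.
φr_n = 0.75 × 0.6 × 90 × 0.5302 = 21.48 kip/in.
L_req = P_u / φr_n = 404 / 21.48 = 18.81 in total.
Per side: 18.81 / 2 = 9.406 in.
Round up → use L = 9.5 in on each side.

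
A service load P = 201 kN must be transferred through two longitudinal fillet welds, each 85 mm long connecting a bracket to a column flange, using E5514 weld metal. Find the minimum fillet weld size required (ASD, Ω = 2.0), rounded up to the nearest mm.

w = 11 mm

E55XX → F_EXX = 550 MPa.
Total weld length L = 170 mm.
Required throat t_e = P × Ω / (0.6 F_EXX × L) = 201 × 2.0 / (0.6 × 550 × 170 × 10⁻³) = 7.166 mm.
Required leg w = t_e / 0.707 = 10.14 mm → use 11 mm.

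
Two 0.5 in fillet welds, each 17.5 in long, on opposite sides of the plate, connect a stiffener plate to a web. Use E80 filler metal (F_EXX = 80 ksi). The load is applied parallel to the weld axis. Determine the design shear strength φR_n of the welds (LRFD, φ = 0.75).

Effective throat t_e = 0.707 × 0.5 = 0.3535 in.
Total length L = 35 in; A_we = 0.3535 × 35 = 12.37 in².
F_nw = 0.6 F_EXX = 0.6 × 80 = 48 ksi.
φR_n = 0.75 × 48 × 12.37 = 445.4 kips.

φR_n ≈ 445 kips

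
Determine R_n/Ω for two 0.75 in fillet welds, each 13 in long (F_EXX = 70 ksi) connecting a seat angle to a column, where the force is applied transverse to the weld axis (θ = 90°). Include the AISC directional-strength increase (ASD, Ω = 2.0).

R_n/Ω ≈ 434 kip

t_e = 0.707 × 0.75 = 0.5302 in; A_we = 0.5302 × 26 = 13.79 in².
Directional factor: 1.0 + 0.5 sin^1.5(90°) = 1.5.
F_nw = 0.6 × 70 × 1.5 = 63 ksi.
R_n/Ω = (63 × 13.79) / 2.0 = 434.3 kip.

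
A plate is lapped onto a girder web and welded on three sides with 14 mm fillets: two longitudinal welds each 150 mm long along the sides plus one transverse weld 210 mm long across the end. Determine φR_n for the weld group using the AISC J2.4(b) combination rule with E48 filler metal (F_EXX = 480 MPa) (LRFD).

φR_n ≈ 1220 kN

t_e = 0.707 × 14 = 9.898 mm.
R_nwl = 0.6 × 480 × 9.898 × 300 × 10⁻³ = 855.2 kN (longitudinal, 2 welds).
R_nwt = 0.6 × 480 × 9.898 × 210 × 10⁻³ = 598.6 kN (transverse, base value).
(i) R_nwl + R_nwt = 1454 kN; (ii) 0.85 R_nwl + 1.5 R_nwt = 1625 kN.
R_n = max = 1625 kN [governs: (ii)]; φR_n = 1219 kN.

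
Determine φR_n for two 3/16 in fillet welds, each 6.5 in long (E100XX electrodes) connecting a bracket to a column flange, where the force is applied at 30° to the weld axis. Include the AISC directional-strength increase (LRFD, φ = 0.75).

E100XX → F_EXX = 100 ksi.
t_e = 0.707 × 0.1875 = 0.1326 in; A_we = 0.1326 × 13 = 1.723 in².
Directional factor: 1.0 + 0.5 sin^1.5(30°) = 1.177.
F_nw = 0.6 × 100 × 1.177 = 70.61 ksi.
φR_n = 0.75 × 70.61 × 1.723 = 91.26 kip.

φR_n ≈ 91.3 kip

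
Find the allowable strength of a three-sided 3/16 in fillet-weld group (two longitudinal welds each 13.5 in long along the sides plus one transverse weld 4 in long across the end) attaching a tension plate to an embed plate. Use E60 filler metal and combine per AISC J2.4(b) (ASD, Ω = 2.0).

E60XX → F_EXX = 60 ksi.
t_e = 0.707 × 0.1875 = 0.1326 in.
R_nwl = 0.6 × 60 × 0.1326 × 27 = 128.9 kip (longitudinal, 2 welds).
R_nwt = 0.6 × 60 × 0.1326 × 4 = 19.09 kip (transverse, base value).
(i) R_nwl + R_nwt = 147.9 kip; (ii) 0.85 R_nwl + 1.5 R_nwt = 138.2 kip.
R_n = max = 147.9 kip [governs: (i)]; R_n/Ω = 73.97 kip.

R_n/Ω ≈ 74 kip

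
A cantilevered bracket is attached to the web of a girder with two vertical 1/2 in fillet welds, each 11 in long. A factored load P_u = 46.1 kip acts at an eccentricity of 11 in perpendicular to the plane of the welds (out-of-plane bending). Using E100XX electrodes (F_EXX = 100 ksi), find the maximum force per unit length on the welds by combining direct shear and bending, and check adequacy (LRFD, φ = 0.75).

f_max ≈ 12.7 kip/in; adequate

L_w = 2 × 11 = 22 in; section modulus (unit throat) S = 2 × L²/6 = 40.33 in².
Direct shear f_v = P/L_w = 46.1/22 = 2.095 kip/in.
Moment M = P × e = 46.1 × 11 = 507.1 kip·in; bending f_b = M/S = 12.57 kip/in.
f_max = √(f_v² + f_b²) = √(2.095² + 12.57²) = 12.75 kip/in.
φr_n = 0.75 × 0.6 × 100 × (0.707 × 0.5) = 15.91 kip/in → adequate.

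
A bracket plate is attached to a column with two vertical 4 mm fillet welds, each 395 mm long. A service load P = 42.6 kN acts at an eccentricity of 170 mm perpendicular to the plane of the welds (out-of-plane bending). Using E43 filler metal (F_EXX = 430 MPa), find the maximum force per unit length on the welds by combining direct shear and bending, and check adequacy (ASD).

f_max ≈ 149 N/mm; adequate

L_w = 2 × 395 = 790 mm; section modulus (unit throat) S = 2 × L²/6 = 52010 mm².
Direct shear f_v = P/L_w = 42.6×10³/790 = 53.92 N/mm.
Moment M = P × e = 42.6×10³ × 170 = 7242000 N·mm; bending f_b = M/S = 139.2 N/mm.
f_max = √(f_v² + f_b²) = √(53.92² + 139.2²) = 149.3 N/mm.
r_n/Ω = (1/2.0) × 0.6 × 430 × (0.707 × 4) = 364.8 N/mm → adequate.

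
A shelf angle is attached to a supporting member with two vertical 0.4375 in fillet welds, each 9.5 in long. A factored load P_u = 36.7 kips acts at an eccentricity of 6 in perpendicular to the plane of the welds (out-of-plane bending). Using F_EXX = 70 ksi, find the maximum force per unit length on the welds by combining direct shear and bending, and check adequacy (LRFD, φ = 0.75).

f_max ≈ 7.57 kip/in; adequate

L_w = 2 × 9.5 = 19 in; section modulus (unit throat) S = 2 × L²/6 = 30.08 in².
Direct shear f_v = P/L_w = 36.7/19 = 1.932 kip/in.
Moment M = P × e = 36.7 × 6 = 220.2 kip·in; bending f_b = M/S = 7.32 kip/in.
f_max = √(f_v² + f_b²) = √(1.932² + 7.32²) = 7.57 kip/in.
φr_n = 0.75 × 0.6 × 70 × (0.707 × 0.4375) = 9.743 kip/in → adequate.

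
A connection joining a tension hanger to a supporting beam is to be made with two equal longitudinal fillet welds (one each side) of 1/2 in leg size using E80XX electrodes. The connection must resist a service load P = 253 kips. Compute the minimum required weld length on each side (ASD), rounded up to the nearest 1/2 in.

E80XX → F_EXX = 80 ksi.
Throat t_e = 0.707 × 0.5 = 0.3535 in.
r_n/Ω = (0.6 × 80 × 0.3535) / 2.0 = 8.484 kip/in.
L_req = P / (r_n/Ω) = 253 / 8.484 = 29.82 in total.
Per side: 29.82 / 2 = 14.91 in.
Round up → use L = 15 in on each side.

L = 15 in on each side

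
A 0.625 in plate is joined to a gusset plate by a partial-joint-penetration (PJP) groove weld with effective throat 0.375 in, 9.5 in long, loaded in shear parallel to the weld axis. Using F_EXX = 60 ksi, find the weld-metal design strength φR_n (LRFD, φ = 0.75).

Effective throat (given) t_e = 0.375 in.
A_we = 0.375 × 9.5 = 3.562 in².
F_nw = 0.6 F_EXX = 36 ksi.
φR_n = 0.75 × 36 × 3.562 = 96.19 kip.

φR_n ≈ 96.2 kip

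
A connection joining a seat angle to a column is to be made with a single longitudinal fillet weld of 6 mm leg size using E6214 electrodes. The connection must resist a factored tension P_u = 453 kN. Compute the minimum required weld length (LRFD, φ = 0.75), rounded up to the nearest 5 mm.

L = 385 mm

E62XX → F_EXX = 620 MPa.
Throat t_e = 0.707 × 6 = 4.242 mm.
φr_n = 0.75 × 0.6 × 620 × 4.242 × 10⁻³ = 1.184 kN/mm.
L_req = P_u / φr_n = 453 / 1.184 = 382.8 mm total.
Round up → use L = 385 mm.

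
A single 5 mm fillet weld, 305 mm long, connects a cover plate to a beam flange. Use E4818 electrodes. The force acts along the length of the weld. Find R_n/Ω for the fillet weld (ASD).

R_n/Ω ≈ 155 kN

E48XX → F_EXX = 480 MPa.
Effective throat t_e = 0.707 × 5 = 3.535 mm.
Total length L = 305 mm; A_we = 3.535 × 305 = 1078 mm².
F_nw = 0.6 F_EXX = 0.6 × 480 = 288 MPa.
R_n = 288 × 1078 × 10⁻³ = 310.5 kN; R_n/Ω = 310.5/2.0 = 155.3 kN.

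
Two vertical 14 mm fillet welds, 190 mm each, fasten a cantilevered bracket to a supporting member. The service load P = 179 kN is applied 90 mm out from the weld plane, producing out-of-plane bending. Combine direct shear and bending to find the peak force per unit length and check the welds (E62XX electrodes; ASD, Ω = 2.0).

f_max ≈ 1420 N/mm; adequate

E62XX → F_EXX = 620 MPa.
L_w = 2 × 190 = 380 mm; section modulus (unit throat) S = 2 × L²/6 = 12030 mm².
Direct shear f_v = P/L_w = 179×10³/380 = 471.1 N/mm.
Moment M = P × e = 179×10³ × 90 = 16110000 N·mm; bending f_b = M/S = 1339 N/mm.
f_max = √(f_v² + f_b²) = √(471.1² + 1339²) = 1419 N/mm.
r_n/Ω = (1/2.0) × 0.6 × 620 × (0.707 × 14) = 1841 N/mm → adequate.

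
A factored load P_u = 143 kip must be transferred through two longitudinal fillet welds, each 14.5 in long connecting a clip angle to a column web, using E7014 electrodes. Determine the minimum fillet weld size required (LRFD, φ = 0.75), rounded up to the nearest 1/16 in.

w = 1/4 in

E70XX → F_EXX = 70 ksi.
Total weld length L = 29 in.
Required throat t_e = P_u / (φ × 0.6 F_EXX × L) = 143 / (0.75 × 0.6 × 70 × 29) = 0.1565 in.
Required leg w = t_e / 0.707 = 0.2214 in → use 1/4 in.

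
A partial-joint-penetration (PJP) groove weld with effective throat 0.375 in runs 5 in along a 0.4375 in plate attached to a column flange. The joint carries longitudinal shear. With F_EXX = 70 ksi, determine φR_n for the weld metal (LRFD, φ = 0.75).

φR_n ≈ 59.1 kip

Effective throat (given) t_e = 0.375 in.
A_we = 0.375 × 5 = 1.875 in².
F_nw = 0.6 F_EXX = 42 ksi.
φR_n = 0.75 × 42 × 1.875 = 59.06 kip.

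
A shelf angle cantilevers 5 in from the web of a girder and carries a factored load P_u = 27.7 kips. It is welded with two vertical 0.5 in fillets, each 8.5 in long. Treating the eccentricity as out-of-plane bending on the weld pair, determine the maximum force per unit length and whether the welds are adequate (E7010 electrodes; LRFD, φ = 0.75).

f_max ≈ 5.98 kip/in; adequate

E70XX → F_EXX = 70 ksi.
L_w = 2 × 8.5 = 17 in; section modulus (unit throat) S = 2 × L²/6 = 24.08 in².
Direct shear f_v = P/L_w = 27.7/17 = 1.629 kip/in.
Moment M = P × e = 27.7 × 5 = 138.5 kip·in; bending f_b = M/S = 5.751 kip/in.
f_max = √(f_v² + f_b²) = √(1.629² + 5.751²) = 5.977 kip/in.
φr_n = 0.75 × 0.6 × 70 × (0.707 × 0.5) = 11.14 kip/in → adequate.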